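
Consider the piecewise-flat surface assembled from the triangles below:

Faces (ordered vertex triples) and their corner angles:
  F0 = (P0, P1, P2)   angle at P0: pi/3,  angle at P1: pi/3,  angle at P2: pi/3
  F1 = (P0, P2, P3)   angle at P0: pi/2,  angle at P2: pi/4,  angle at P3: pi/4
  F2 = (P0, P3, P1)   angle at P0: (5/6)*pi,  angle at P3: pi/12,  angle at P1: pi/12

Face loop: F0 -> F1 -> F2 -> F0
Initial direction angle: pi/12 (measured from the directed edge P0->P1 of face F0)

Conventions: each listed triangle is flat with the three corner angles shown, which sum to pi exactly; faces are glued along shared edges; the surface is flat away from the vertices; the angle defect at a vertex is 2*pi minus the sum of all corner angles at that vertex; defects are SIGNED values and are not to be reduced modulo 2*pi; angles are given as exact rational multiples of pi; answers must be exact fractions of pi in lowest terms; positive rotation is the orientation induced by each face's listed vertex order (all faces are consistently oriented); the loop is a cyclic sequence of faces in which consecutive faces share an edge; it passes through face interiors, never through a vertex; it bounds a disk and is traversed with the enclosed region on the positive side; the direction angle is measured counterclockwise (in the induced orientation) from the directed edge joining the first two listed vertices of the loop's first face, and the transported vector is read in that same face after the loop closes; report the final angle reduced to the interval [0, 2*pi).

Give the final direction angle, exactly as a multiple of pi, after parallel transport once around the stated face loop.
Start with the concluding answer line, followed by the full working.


Answer: final direction angle = (5/12)*pi

enclosed vertex P0: corner angles sum to (5/3)*pi, defect = 2*pi - (5/3)*pi = pi/3
summing the enclosed defects onto the initial angle, mod 2*pi in the induced orientation:
final angle = pi/12 + pi/3 = (5/12)*pi (mod 2*pi)


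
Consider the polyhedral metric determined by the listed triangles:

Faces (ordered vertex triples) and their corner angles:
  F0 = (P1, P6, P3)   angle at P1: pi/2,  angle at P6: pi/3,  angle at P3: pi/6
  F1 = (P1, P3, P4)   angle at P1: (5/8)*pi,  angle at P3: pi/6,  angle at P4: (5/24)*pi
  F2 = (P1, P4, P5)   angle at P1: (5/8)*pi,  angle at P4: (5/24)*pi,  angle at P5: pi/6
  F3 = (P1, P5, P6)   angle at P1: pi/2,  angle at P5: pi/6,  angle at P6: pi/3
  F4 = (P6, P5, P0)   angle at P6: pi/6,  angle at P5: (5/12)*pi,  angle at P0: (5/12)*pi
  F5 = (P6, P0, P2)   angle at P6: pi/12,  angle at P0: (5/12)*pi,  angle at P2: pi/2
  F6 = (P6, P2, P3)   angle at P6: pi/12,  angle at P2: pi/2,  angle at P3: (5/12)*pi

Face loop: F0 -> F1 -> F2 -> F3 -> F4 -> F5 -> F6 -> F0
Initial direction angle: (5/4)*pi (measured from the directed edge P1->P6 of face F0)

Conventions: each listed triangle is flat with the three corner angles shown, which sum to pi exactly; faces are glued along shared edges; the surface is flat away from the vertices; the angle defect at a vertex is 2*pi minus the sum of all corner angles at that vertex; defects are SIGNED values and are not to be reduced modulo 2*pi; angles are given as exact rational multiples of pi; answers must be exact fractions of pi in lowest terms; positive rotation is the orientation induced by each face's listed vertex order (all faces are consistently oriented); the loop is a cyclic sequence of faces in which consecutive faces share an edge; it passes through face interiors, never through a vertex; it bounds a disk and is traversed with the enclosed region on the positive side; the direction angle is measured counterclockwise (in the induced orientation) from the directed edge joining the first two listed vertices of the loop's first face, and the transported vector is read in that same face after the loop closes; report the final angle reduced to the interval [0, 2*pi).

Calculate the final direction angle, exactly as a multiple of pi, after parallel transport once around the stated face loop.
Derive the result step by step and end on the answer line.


enclosed vertex P1: corner angles sum to (9/4)*pi, defect = 2*pi - (9/4)*pi = -pi/4
enclosed vertex P6: corner angles sum to pi, defect = 2*pi - pi = pi
transport around the loop rotates by the sum of enclosed defects; add to the initial angle mod 2*pi
final angle = (5/4)*pi + (3/4)*pi = 0 (mod 2*pi)

Answer: final direction angle = 0


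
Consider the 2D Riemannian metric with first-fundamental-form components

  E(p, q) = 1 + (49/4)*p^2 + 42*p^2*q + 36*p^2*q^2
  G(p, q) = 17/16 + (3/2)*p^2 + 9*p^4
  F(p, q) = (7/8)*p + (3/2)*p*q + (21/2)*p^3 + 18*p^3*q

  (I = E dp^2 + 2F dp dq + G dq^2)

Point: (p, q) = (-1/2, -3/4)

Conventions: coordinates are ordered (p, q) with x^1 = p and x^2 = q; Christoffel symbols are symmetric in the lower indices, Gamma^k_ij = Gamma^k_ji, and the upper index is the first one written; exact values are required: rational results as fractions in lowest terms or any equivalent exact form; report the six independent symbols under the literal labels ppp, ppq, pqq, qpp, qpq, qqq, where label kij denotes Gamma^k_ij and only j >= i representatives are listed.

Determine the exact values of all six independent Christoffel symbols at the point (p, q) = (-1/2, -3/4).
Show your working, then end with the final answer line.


E = 5/4, F = 1/2, G = 2 at the point
E_p = -1, E_q = -3, F_p = -5/2, F_q = -3, G_p = -6, G_q = 0
EG - F^2 = 9/4;  g^inv = (4/9) * [[2, -1/2], [-1/2, 5/4]]
first-kind symbols [ij,l] = (1/2)(d_i g_jl + d_j g_il - d_l g_ij): [pp,p] = E_p/2 = -1/2, [pp,q] = F_p - E_q/2 = -1, [pq,p] = E_q/2 = -3/2, [pq,q] = G_p/2 = -3, [qq,p] = F_q - G_p/2 = 0, [qq,q] = G_q/2 = 0
Gamma^p_ij = (G*[ij,p] - F*[ij,q])/(EG - F^2), Gamma^q_ij = (E*[ij,q] - F*[ij,p])/(EG - F^2)

Answer: Gamma_ppp = -2/9, Gamma_ppq = -2/3, Gamma_pqq = 0, Gamma_qpp = -4/9, Gamma_qpq = -4/3, Gamma_qqq = 0


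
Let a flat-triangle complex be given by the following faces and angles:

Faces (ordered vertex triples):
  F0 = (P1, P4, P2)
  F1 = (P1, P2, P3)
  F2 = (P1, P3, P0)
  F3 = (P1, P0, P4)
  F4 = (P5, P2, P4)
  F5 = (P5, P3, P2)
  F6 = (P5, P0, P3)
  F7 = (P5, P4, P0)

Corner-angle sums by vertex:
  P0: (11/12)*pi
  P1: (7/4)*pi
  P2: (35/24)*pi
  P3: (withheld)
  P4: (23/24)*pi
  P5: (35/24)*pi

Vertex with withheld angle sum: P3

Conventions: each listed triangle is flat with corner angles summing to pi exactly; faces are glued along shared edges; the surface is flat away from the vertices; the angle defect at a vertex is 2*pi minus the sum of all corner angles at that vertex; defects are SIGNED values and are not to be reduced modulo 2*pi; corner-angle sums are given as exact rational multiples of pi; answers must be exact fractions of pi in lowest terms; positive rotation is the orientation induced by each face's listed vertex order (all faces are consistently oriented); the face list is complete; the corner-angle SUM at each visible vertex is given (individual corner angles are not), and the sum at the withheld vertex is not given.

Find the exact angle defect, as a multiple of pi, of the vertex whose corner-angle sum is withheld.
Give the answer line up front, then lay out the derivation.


Answer: defect(P3) = (13/24)*pi

V = 6, E = 12, F = 8; chi = V - E + F = 2
Gauss-Bonnet: total defect = 2*pi*chi = 4*pi; visible defects sum to (83/24)*pi


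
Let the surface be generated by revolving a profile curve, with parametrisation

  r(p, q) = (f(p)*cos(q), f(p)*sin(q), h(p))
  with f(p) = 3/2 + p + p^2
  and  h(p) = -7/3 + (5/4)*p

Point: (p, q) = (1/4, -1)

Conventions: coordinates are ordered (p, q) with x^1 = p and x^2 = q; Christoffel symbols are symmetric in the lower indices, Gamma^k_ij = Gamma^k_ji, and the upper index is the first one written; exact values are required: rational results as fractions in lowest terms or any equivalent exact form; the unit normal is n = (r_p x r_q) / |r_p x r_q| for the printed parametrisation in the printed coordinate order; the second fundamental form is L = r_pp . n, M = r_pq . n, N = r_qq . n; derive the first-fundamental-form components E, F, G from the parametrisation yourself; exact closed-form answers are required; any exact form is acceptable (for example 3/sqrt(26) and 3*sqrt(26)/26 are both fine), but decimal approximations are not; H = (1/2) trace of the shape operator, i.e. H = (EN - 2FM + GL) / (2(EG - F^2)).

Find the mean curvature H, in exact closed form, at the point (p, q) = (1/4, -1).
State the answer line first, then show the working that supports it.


Answer: H = 120*sqrt(61)/107909

f = 29/16, f' = 3/2, f'' = 2, h' = 5/4, h'' = 0
E = 61/16, F = 0, G = 841/256; answer radicand W^2 = 61/16
unnormalised second-form numerators: l = -5/2, m = 0, n = 145/64; L = l/sqrt(61/16), and similarly M = m/sqrt(W^2), N = n/sqrt(W^2)
H = (E*n - 2*F*m + G*l) / (2*(EG - F^2)*sqrt(W^2)); E*n - 2*F*m + G*l = 435/1024, EG - F^2 = 51301/4096, so H = (30/1769)/sqrt(61/16)


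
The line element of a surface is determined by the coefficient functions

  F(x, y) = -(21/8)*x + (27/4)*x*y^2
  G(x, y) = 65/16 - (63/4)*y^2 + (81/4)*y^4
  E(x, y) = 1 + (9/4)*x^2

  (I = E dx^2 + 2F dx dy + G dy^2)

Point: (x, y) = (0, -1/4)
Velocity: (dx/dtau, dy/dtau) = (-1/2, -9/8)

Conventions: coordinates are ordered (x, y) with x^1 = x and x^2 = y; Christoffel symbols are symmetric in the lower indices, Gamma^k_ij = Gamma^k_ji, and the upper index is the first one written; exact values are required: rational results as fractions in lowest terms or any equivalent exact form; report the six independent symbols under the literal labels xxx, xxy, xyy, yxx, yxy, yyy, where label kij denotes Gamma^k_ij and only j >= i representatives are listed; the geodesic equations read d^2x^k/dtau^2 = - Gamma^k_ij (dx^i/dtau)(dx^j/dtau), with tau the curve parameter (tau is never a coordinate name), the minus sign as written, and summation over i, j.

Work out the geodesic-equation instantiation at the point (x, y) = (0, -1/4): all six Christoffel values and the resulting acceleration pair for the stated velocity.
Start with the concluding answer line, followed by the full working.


Answer: Gamma_xxx = 0, Gamma_xxy = 0, Gamma_xyy = 0, Gamma_yxx = -2256/3233, Gamma_yxy = 0, Gamma_yyy = 3384/3233; accelerations (d^2x/dtau^2, d^2y/dtau^2) = (0, -29751/25864)

E = 1, F = 0, G = 3233/1024 at the point
E_x = 0, E_y = 0, F_x = -141/64, F_y = 0, G_x = 0, G_y = 423/64
EG - F^2 = 3233/1024;  g^inv = (1024/3233) * [[3233/1024, 0], [0, 1]]
first-kind symbols [ij,l] = (1/2)(d_i g_jl + d_j g_il - d_l g_ij): [xx,x] = E_x/2 = 0, [xx,y] = F_x - E_y/2 = -141/64, [xy,x] = E_y/2 = 0, [xy,y] = G_x/2 = 0, [yy,x] = F_y - G_x/2 = 0, [yy,y] = G_y/2 = 423/128
Gamma^x_ij = (G*[ij,x] - F*[ij,y])/(EG - F^2), Gamma^y_ij = (E*[ij,y] - F*[ij,x])/(EG - F^2)
Gamma_xxx = 0, Gamma_xxy = 0, Gamma_xyy = 0, Gamma_yxx = -2256/3233, Gamma_yxy = 0, Gamma_yyy = 3384/3233
d^2x/dtau^2 = -(Gamma_xxx*(-1/2)^2 + 2*Gamma_xxy*(-1/2)*(-9/8) + Gamma_xyy*(-9/8)^2) = 0
d^2y/dtau^2 = -(Gamma_yxx*(-1/2)^2 + 2*Gamma_yxy*(-1/2)*(-9/8) + Gamma_yyy*(-9/8)^2) = -29751/25864


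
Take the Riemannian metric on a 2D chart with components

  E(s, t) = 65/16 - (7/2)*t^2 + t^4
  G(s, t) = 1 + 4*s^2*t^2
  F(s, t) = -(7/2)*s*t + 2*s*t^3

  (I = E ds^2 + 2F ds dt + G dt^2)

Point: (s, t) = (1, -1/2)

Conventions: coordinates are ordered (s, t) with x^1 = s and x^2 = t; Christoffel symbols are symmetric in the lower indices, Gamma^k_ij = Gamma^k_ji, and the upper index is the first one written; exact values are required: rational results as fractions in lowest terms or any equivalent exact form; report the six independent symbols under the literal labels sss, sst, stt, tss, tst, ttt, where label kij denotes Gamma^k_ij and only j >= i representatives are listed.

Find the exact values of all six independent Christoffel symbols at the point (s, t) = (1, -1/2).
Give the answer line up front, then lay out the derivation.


Answer: Gamma_sss = 0, Gamma_sst = 6/17, Gamma_stt = -12/17, Gamma_tss = 0, Gamma_tst = 4/17, Gamma_ttt = -8/17

E = 13/4, F = 3/2, G = 2 at the point
E_s = 0, E_t = 3, F_s = 3/2, F_t = -2, G_s = 2, G_t = -4
EG - F^2 = 17/4;  g^inv = (4/17) * [[2, -3/2], [-3/2, 13/4]]
first-kind symbols [ij,l] = (1/2)(d_i g_jl + d_j g_il - d_l g_ij): [ss,s] = E_s/2 = 0, [ss,t] = F_s - E_t/2 = 0, [st,s] = E_t/2 = 3/2, [st,t] = G_s/2 = 1, [tt,s] = F_t - G_s/2 = -3, [tt,t] = G_t/2 = -2
Gamma^s_ij = (G*[ij,s] - F*[ij,t])/(EG - F^2), Gamma^t_ij = (E*[ij,t] - F*[ij,s])/(EG - F^2)


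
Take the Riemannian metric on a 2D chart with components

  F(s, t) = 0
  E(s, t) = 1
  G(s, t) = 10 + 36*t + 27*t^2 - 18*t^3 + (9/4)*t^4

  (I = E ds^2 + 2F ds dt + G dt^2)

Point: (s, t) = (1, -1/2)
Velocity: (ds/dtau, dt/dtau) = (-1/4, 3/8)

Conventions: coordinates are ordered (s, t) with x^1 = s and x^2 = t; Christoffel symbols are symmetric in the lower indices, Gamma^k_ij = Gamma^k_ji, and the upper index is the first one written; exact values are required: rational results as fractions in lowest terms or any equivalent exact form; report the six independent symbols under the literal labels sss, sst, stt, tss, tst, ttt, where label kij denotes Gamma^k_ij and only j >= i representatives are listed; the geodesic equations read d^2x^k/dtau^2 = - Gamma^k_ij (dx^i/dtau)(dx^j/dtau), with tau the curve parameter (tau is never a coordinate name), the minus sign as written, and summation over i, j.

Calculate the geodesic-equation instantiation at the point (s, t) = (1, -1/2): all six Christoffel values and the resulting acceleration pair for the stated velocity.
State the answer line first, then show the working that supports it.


Answer: Gamma_sss = 0, Gamma_sst = 0, Gamma_stt = 0, Gamma_tss = 0, Gamma_tst = 0, Gamma_ttt = -180/73; accelerations (d^2s/dtau^2, d^2t/dtau^2) = (0, 405/1168)

E = 1, F = 0, G = 73/64 at the point
E_s = 0, E_t = 0, F_s = 0, F_t = 0, G_s = 0, G_t = -45/8
EG - F^2 = 73/64;  g^inv = (64/73) * [[73/64, 0], [0, 1]]
first-kind symbols [ij,l] = (1/2)(d_i g_jl + d_j g_il - d_l g_ij): [ss,s] = E_s/2 = 0, [ss,t] = F_s - E_t/2 = 0, [st,s] = E_t/2 = 0, [st,t] = G_s/2 = 0, [tt,s] = F_t - G_s/2 = 0, [tt,t] = G_t/2 = -45/16
Gamma^s_ij = (G*[ij,s] - F*[ij,t])/(EG - F^2), Gamma^t_ij = (E*[ij,t] - F*[ij,s])/(EG - F^2)
Gamma_sss = 0, Gamma_sst = 0, Gamma_stt = 0, Gamma_tss = 0, Gamma_tst = 0, Gamma_ttt = -180/73
d^2s/dtau^2 = -(Gamma_sss*(-1/4)^2 + 2*Gamma_sst*(-1/4)*(3/8) + Gamma_stt*(3/8)^2) = 0
d^2t/dtau^2 = -(Gamma_tss*(-1/4)^2 + 2*Gamma_tst*(-1/4)*(3/8) + Gamma_ttt*(3/8)^2) = 405/1168


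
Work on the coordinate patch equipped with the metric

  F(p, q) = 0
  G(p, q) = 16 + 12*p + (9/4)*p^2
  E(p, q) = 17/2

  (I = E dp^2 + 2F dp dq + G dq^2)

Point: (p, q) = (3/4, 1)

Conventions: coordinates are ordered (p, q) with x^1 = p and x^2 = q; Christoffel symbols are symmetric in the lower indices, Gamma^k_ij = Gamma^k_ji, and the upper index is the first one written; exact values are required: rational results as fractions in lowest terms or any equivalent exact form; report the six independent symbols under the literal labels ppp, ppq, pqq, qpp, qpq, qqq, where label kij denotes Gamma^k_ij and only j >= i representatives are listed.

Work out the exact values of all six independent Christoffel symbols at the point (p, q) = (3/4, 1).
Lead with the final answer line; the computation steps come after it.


Answer: Gamma_ppp = 0, Gamma_ppq = 0, Gamma_pqq = -123/136, Gamma_qpp = 0, Gamma_qpq = 12/41, Gamma_qqq = 0

E = 17/2, F = 0, G = 1681/64 at the point
E_p = 0, E_q = 0, F_p = 0, F_q = 0, G_p = 123/8, G_q = 0
EG - F^2 = 28577/128;  g^inv = (128/28577) * [[1681/64, 0], [0, 17/2]]
first-kind symbols [ij,l] = (1/2)(d_i g_jl + d_j g_il - d_l g_ij): [pp,p] = E_p/2 = 0, [pp,q] = F_p - E_q/2 = 0, [pq,p] = E_q/2 = 0, [pq,q] = G_p/2 = 123/16, [qq,p] = F_q - G_p/2 = -123/16, [qq,q] = G_q/2 = 0
Gamma^p_ij = (G*[ij,p] - F*[ij,q])/(EG - F^2), Gamma^q_ij = (E*[ij,q] - F*[ij,p])/(EG - F^2)


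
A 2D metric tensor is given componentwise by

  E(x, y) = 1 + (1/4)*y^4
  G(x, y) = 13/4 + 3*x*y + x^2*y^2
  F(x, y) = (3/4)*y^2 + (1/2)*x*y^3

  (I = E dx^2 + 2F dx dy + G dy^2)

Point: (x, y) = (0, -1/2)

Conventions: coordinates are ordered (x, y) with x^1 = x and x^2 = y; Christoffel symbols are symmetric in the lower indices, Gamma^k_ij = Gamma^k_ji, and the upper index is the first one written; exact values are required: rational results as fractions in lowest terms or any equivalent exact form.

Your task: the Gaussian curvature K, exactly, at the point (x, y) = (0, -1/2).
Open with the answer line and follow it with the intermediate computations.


Answer: K = -1024/43681

E = 65/64, F = 3/16, G = 13/4, EG - F^2 = 209/64 at the point
E_x = 0, E_y = -1/8, F_x = -1/16, F_y = -3/4, G_x = -3/2, G_y = 0
E_yy = 3/4, F_xy = 3/8, G_xx = 1/2
Compute both Brioschi determinants and normalise by (EG - F^2)^2.
M1 = [[-E_yy/2 + F_xy - G_xx/2, E_x/2, F_x - E_y/2], [F_y - G_x/2, E, F], [G_y/2, F, G]] = [[-1/4, 0, 0], [0, 65/64, 3/16], [0, 3/16, 13/4]]; det M1 = -209/256
M2 = [[0, E_y/2, G_x/2], [E_y/2, E, F], [G_x/2, F, G]] = [[0, -1/16, -3/4], [-1/16, 65/64, 3/16], [-3/4, 3/16, 13/4]]; det M2 = -145/256
det M1 - det M2 = -1/4; K = -1/4 / (209/64)^2 = -1024/43681


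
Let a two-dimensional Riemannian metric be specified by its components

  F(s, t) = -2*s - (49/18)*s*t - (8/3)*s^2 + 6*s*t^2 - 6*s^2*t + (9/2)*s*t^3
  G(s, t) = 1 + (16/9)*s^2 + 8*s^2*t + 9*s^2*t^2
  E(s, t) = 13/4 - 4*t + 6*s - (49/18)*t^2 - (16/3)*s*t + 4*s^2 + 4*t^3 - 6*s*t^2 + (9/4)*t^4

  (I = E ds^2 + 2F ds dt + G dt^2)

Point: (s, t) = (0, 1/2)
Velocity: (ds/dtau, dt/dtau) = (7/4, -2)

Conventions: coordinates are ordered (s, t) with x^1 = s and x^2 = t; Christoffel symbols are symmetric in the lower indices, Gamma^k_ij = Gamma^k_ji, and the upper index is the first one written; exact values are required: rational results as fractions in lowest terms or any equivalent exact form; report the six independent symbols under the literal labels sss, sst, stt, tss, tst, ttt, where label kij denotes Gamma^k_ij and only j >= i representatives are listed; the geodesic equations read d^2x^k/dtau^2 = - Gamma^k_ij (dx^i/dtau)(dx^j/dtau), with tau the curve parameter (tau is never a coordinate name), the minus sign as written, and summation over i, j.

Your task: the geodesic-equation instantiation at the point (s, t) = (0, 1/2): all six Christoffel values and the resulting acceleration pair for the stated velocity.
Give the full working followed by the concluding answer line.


E = 697/576, F = 0, G = 1 at the point
E_s = 11/6, E_t = -187/72, F_s = -187/144, F_t = 0, G_s = 0, G_t = 0
EG - F^2 = 697/576;  g^inv = (576/697) * [[1, 0], [0, 697/576]]
first-kind symbols [ij,l] = (1/2)(d_i g_jl + d_j g_il - d_l g_ij): [ss,s] = E_s/2 = 11/12, [ss,t] = F_s - E_t/2 = 0, [st,s] = E_t/2 = -187/144, [st,t] = G_s/2 = 0, [tt,s] = F_t - G_s/2 = 0, [tt,t] = G_t/2 = 0
Gamma^s_ij = (G*[ij,s] - F*[ij,t])/(EG - F^2), Gamma^t_ij = (E*[ij,t] - F*[ij,s])/(EG - F^2)
Gamma_sss = 528/697, Gamma_sst = -44/41, Gamma_stt = 0, Gamma_tss = 0, Gamma_tst = 0, Gamma_ttt = 0
d^2s/dtau^2 = -(Gamma_sss*(7/4)^2 + 2*Gamma_sst*(7/4)*(-2) + Gamma_stt*(-2)^2) = -6853/697
d^2t/dtau^2 = -(Gamma_tss*(7/4)^2 + 2*Gamma_tst*(7/4)*(-2) + Gamma_ttt*(-2)^2) = 0

Answer: Gamma_sss = 528/697, Gamma_sst = -44/41, Gamma_stt = 0, Gamma_tss = 0, Gamma_tst = 0, Gamma_ttt = 0; accelerations (d^2s/dtau^2, d^2t/dtau^2) = (-6853/697, 0)


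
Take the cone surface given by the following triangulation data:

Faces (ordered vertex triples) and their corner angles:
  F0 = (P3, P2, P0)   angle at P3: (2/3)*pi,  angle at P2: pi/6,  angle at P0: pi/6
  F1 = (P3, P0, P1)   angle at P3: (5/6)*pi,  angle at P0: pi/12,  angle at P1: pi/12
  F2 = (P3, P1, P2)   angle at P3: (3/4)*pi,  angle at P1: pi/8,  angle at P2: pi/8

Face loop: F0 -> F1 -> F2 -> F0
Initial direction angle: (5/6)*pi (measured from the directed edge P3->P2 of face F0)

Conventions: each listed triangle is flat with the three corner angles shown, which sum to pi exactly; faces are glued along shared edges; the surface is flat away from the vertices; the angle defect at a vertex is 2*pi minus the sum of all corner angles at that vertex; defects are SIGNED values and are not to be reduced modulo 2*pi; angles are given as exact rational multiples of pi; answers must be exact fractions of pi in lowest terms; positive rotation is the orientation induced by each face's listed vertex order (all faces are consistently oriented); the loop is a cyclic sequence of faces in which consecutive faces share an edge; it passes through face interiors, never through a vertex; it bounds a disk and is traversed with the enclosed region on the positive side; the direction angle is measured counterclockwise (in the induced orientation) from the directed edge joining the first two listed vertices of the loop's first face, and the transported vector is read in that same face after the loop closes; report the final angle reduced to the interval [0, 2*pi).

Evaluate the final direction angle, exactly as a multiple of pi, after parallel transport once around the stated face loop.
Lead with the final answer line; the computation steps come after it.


Answer: final direction angle = (7/12)*pi

enclosed vertex P3: corner angles sum to (9/4)*pi, defect = 2*pi - (9/4)*pi = -pi/4
the final direction is the initial angle plus the enclosed defects, taken mod 2*pi in the induced orientation
final angle = (5/6)*pi - pi/4 = (7/12)*pi (mod 2*pi)


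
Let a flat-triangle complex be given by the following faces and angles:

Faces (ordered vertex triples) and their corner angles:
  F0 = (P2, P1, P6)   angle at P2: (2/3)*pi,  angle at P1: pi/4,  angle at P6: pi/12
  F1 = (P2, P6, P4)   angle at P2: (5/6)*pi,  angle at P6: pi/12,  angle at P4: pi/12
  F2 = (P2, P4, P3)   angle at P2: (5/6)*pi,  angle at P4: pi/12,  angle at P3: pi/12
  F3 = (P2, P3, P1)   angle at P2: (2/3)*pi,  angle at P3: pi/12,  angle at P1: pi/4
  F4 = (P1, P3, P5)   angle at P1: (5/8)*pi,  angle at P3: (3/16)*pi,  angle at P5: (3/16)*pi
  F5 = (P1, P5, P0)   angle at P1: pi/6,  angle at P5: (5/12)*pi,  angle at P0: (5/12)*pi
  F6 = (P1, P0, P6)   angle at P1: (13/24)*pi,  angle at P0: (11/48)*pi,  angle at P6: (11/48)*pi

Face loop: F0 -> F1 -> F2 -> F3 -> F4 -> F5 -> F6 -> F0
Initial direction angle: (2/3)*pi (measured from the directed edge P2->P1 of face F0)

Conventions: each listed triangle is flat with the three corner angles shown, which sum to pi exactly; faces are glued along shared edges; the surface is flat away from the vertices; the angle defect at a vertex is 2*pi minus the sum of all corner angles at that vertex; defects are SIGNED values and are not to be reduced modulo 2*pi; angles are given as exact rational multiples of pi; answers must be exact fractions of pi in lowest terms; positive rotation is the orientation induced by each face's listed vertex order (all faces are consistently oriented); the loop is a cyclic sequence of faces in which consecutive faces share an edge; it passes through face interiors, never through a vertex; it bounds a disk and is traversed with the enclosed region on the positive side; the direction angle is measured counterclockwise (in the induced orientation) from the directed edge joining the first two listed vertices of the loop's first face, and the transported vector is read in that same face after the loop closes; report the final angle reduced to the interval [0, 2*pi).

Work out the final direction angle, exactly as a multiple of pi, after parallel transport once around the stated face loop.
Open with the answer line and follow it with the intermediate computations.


Answer: final direction angle = (11/6)*pi

enclosed vertex P1: corner angles sum to (11/6)*pi, defect = 2*pi - (11/6)*pi = pi/6
enclosed vertex P2: corner angles sum to 3*pi, defect = 2*pi - 3*pi = -pi
transport around the loop rotates by the sum of enclosed defects; add to the initial angle mod 2*pi
final angle = (2/3)*pi - (5/6)*pi = (11/6)*pi (mod 2*pi)


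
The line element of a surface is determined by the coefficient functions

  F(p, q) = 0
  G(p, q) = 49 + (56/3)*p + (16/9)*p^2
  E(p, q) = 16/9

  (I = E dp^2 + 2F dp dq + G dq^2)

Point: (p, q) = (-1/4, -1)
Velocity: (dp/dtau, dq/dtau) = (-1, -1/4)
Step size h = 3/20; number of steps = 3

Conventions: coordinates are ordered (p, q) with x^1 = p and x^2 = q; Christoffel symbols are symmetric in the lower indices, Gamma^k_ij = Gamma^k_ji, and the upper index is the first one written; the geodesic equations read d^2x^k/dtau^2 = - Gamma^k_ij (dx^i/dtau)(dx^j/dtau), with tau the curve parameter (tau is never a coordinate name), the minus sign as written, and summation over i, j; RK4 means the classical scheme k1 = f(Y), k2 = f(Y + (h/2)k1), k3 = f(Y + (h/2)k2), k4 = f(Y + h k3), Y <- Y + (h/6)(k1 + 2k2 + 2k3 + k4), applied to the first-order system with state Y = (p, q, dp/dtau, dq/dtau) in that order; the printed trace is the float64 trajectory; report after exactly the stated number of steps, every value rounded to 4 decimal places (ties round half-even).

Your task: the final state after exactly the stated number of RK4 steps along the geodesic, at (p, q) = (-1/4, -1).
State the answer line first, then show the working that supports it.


Answer: p = -0.6654, q = -1.1230, dp/dtau = -0.8391, dq/dtau = -0.2974

f(Y) = (dp/dtau, dq/dtau, -Gamma^p_ij Y'^i Y'^j, -Gamma^q_ij Y'^i Y'^j) with the Gammas evaluated at the stage position; h = 0.150000; intermediate values shown to 6 dp
step 0: p = -0.2500, q = -1.0000, dp/dtau = -1.0000, dq/dtau = -0.2500
step 1:
  k1: at (p, q) = (-0.250000, -1.000000), (dp/dtau, dq/dtau) = (-1.000000, -0.250000); Gamma_ppp = 0.000000, Gamma_ppq = 0.000000, Gamma_pqq = -5.000000, Gamma_qpp = 0.000000, Gamma_qpq = 0.200000, Gamma_qqq = 0.000000; k1 = (-1.000000, -0.250000, 0.312500, -0.100000)
  k2: at (p, q) = (-0.325000, -1.018750), (dp/dtau, dq/dtau) = (-0.976562, -0.257500); Gamma_ppp = 0.000000, Gamma_ppq = 0.000000, Gamma_pqq = -4.925000, Gamma_qpp = 0.000000, Gamma_qpq = 0.203046, Gamma_qqq = 0.000000; k2 = (-0.976562, -0.257500, 0.326558, -0.102118)
  k3: at (p, q) = (-0.323242, -1.019313), (dp/dtau, dq/dtau) = (-0.975508, -0.257659); Gamma_ppp = 0.000000, Gamma_ppq = 0.000000, Gamma_pqq = -4.926758, Gamma_qpp = 0.000000, Gamma_qpq = 0.202973, Gamma_qqq = 0.000000; k3 = (-0.975508, -0.257659, 0.327078, -0.102034)
  k4: at (p, q) = (-0.396326, -1.038649), (dp/dtau, dq/dtau) = (-0.950938, -0.265305); Gamma_ppp = 0.000000, Gamma_ppq = 0.000000, Gamma_pqq = -4.853674, Gamma_qpp = 0.000000, Gamma_qpq = 0.206030, Gamma_qqq = 0.000000; k4 = (-0.950938, -0.265305, 0.341635, -0.103958)
  Y <- Y + (h/6)(k1 + 2k2 + 2k3 + k4): p = -0.3964, q = -1.0386, dp/dtau = -0.9510, dq/dtau = -0.2653
step 2:
  k1: at (p, q) = (-0.396377, -1.038641), (dp/dtau, dq/dtau) = (-0.950965, -0.265307); Gamma_ppp = 0.000000, Gamma_ppq = 0.000000, Gamma_pqq = -4.853623, Gamma_qpp = 0.000000, Gamma_qpq = 0.206032, Gamma_qqq = 0.000000; k1 = (-0.950965, -0.265307, 0.341635, -0.103962)
  k2: at (p, q) = (-0.467699, -1.058539), (dp/dtau, dq/dtau) = (-0.925342, -0.273104); Gamma_ppp = 0.000000, Gamma_ppq = 0.000000, Gamma_pqq = -4.782301, Gamma_qpp = 0.000000, Gamma_qpq = 0.209104, Gamma_qqq = 0.000000; k2 = (-0.925342, -0.273104, 0.356691, -0.105687)
  k3: at (p, q) = (-0.465778, -1.059123), (dp/dtau, dq/dtau) = (-0.924213, -0.273233); Gamma_ppp = 0.000000, Gamma_ppq = 0.000000, Gamma_pqq = -4.784222, Gamma_qpp = 0.000000, Gamma_qpq = 0.209020, Gamma_qqq = 0.000000; k3 = (-0.924213, -0.273233, 0.357172, -0.105566)
  k4: at (p, q) = (-0.535009, -1.079626), (dp/dtau, dq/dtau) = (-0.897389, -0.281141); Gamma_ppp = 0.000000, Gamma_ppq = 0.000000, Gamma_pqq = -4.714991, Gamma_qpp = 0.000000, Gamma_qpq = 0.212089, Gamma_qqq = 0.000000; k4 = (-0.897389, -0.281141, 0.372675, -0.107017)
  Y <- Y + (h/6)(k1 + 2k2 + 2k3 + k4): p = -0.5351, q = -1.0796, dp/dtau = -0.8974, dq/dtau = -0.2811
step 3:
  k1: at (p, q) = (-0.535064, -1.079619), (dp/dtau, dq/dtau) = (-0.897414, -0.281144); Gamma_ppp = 0.000000, Gamma_ppq = 0.000000, Gamma_pqq = -4.714936, Gamma_qpp = 0.000000, Gamma_qpq = 0.212092, Gamma_qqq = 0.000000; k1 = (-0.897414, -0.281144, 0.372677, -0.107023)
  k2: at (p, q) = (-0.602370, -1.100704), (dp/dtau, dq/dtau) = (-0.869463, -0.289170); Gamma_ppp = 0.000000, Gamma_ppq = 0.000000, Gamma_pqq = -4.647630, Gamma_qpp = 0.000000, Gamma_qpq = 0.215163, Gamma_qqq = 0.000000; k2 = (-0.869463, -0.289170, 0.388633, -0.108194)
  k3: at (p, q) = (-0.600273, -1.101306), (dp/dtau, dq/dtau) = (-0.868266, -0.289258); Gamma_ppp = 0.000000, Gamma_ppq = 0.000000, Gamma_pqq = -4.649727, Gamma_qpp = 0.000000, Gamma_qpq = 0.215066, Gamma_qqq = 0.000000; k3 = (-0.868266, -0.289258, 0.389044, -0.108029)
  k4: at (p, q) = (-0.665304, -1.123007), (dp/dtau, dq/dtau) = (-0.839057, -0.297348); Gamma_ppp = 0.000000, Gamma_ppq = 0.000000, Gamma_pqq = -4.584696, Gamma_qpp = 0.000000, Gamma_qpq = 0.218117, Gamma_qqq = 0.000000; k4 = (-0.839057, -0.297348, 0.405360, -0.108837)
  Y <- Y + (h/6)(k1 + 2k2 + 2k3 + k4): p = -0.6654, q = -1.1230, dp/dtau = -0.8391, dq/dtau = -0.2974


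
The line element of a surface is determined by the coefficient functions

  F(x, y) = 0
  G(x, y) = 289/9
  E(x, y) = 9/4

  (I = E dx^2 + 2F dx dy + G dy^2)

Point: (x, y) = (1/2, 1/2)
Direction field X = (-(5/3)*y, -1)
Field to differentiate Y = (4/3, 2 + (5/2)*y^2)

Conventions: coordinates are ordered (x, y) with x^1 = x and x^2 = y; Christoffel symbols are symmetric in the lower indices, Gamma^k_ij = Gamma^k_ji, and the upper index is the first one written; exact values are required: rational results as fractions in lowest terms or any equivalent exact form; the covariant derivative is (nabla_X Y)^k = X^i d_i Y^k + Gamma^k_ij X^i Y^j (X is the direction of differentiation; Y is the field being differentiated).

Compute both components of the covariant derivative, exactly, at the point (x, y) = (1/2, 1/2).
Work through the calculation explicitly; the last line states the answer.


E = 9/4, F = 0, G = 289/9 at the point
E_x = 0, E_y = 0, F_x = 0, F_y = 0, G_x = 0, G_y = 0
EG - F^2 = 289/4;  g^inv = (4/289) * [[289/9, 0], [0, 9/4]]
first-kind symbols [ij,l] = (1/2)(d_i g_jl + d_j g_il - d_l g_ij): [xx,x] = E_x/2 = 0, [xx,y] = F_x - E_y/2 = 0, [xy,x] = E_y/2 = 0, [xy,y] = G_x/2 = 0, [yy,x] = F_y - G_x/2 = 0, [yy,y] = G_y/2 = 0
Gamma^x_ij = (G*[ij,x] - F*[ij,y])/(EG - F^2), Gamma^y_ij = (E*[ij,y] - F*[ij,x])/(EG - F^2)
Gamma_xxx = 0, Gamma_xxy = 0, Gamma_xyy = 0, Gamma_yxx = 0, Gamma_yxy = 0, Gamma_yyy = 0
X = (-5/6, -1), Y = (4/3, 21/8) at the point

Answer: (nabla_X Y)^x = 0, (nabla_X Y)^y = -5/2


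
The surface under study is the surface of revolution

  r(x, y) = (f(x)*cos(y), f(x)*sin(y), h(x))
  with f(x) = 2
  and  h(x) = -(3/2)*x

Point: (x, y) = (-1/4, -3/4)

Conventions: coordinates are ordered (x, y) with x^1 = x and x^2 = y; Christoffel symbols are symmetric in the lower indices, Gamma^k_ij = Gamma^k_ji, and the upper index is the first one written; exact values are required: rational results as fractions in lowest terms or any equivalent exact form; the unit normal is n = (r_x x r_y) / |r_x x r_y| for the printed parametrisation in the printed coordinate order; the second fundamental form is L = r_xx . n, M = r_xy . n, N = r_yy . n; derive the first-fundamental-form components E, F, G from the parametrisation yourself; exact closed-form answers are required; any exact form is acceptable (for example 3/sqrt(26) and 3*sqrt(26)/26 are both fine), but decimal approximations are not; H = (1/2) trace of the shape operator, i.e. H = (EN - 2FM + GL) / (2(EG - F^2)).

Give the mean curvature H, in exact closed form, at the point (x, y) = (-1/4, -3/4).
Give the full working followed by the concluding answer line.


f = 2, f' = 0, f'' = 0, h' = -3/2, h'' = 0
E = 9/4, F = 0, G = 4; answer radicand W^2 = 9/4
unnormalised second-form numerators: l = 0, m = 0, n = -3; L = l/sqrt(9/4), and similarly M = m/sqrt(W^2), N = n/sqrt(W^2)
H = (E*n - 2*F*m + G*l) / (2*(EG - F^2)*sqrt(W^2)); E*n - 2*F*m + G*l = -27/4, EG - F^2 = 9, so H = (-3/8)/sqrt(9/4)

Answer: H = -1/4


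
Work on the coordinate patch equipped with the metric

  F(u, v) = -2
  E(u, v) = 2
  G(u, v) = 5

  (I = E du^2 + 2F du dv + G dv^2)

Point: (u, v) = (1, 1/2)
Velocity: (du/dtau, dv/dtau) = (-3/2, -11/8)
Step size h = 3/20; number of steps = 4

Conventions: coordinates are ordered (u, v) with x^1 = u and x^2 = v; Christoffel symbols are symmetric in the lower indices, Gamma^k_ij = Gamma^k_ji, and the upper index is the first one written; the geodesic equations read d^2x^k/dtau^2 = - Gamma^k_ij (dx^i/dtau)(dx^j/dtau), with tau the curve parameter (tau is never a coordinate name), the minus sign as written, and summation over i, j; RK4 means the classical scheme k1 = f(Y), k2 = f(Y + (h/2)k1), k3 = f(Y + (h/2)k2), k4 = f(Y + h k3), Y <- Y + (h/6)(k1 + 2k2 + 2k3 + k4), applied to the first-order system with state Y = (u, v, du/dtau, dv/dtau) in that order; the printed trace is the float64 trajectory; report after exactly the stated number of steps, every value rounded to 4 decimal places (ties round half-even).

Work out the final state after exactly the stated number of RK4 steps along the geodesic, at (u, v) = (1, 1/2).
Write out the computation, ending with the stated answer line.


f(Y) = (du/dtau, dv/dtau, -Gamma^u_ij Y'^i Y'^j, -Gamma^v_ij Y'^i Y'^j) with the Gammas evaluated at the stage position; h = 0.150000; intermediate values shown to 6 dp
step 0: u = 1.0000, v = 0.5000, du/dtau = -1.5000, dv/dtau = -1.3750
step 1:
  k1: at (u, v) = (1.000000, 0.500000), (du/dtau, dv/dtau) = (-1.500000, -1.375000); Gamma_uuu = 0.000000, Gamma_uuv = 0.000000, Gamma_uvv = 0.000000, Gamma_vuu = 0.000000, Gamma_vuv = 0.000000, Gamma_vvv = 0.000000; k1 = (-1.500000, -1.375000, 0.000000, 0.000000)
  k2: at (u, v) = (0.887500, 0.396875), (du/dtau, dv/dtau) = (-1.500000, -1.375000); Gamma_uuu = 0.000000, Gamma_uuv = 0.000000, Gamma_uvv = 0.000000, Gamma_vuu = 0.000000, Gamma_vuv = 0.000000, Gamma_vvv = 0.000000; k2 = (-1.500000, -1.375000, 0.000000, 0.000000)
  k3: at (u, v) = (0.887500, 0.396875), (du/dtau, dv/dtau) = (-1.500000, -1.375000); Gamma_uuu = 0.000000, Gamma_uuv = 0.000000, Gamma_uvv = 0.000000, Gamma_vuu = 0.000000, Gamma_vuv = 0.000000, Gamma_vvv = 0.000000; k3 = (-1.500000, -1.375000, 0.000000, 0.000000)
  k4: at (u, v) = (0.775000, 0.293750), (du/dtau, dv/dtau) = (-1.500000, -1.375000); Gamma_uuu = 0.000000, Gamma_uuv = 0.000000, Gamma_uvv = 0.000000, Gamma_vuu = 0.000000, Gamma_vuv = 0.000000, Gamma_vvv = 0.000000; k4 = (-1.500000, -1.375000, 0.000000, 0.000000)
  Y <- Y + (h/6)(k1 + 2k2 + 2k3 + k4): u = 0.7750, v = 0.2938, du/dtau = -1.5000, dv/dtau = -1.3750
step 2:
  k1: at (u, v) = (0.775000, 0.293750), (du/dtau, dv/dtau) = (-1.500000, -1.375000); Gamma_uuu = 0.000000, Gamma_uuv = 0.000000, Gamma_uvv = 0.000000, Gamma_vuu = 0.000000, Gamma_vuv = 0.000000, Gamma_vvv = 0.000000; k1 = (-1.500000, -1.375000, 0.000000, 0.000000)
  k2: at (u, v) = (0.662500, 0.190625), (du/dtau, dv/dtau) = (-1.500000, -1.375000); Gamma_uuu = 0.000000, Gamma_uuv = 0.000000, Gamma_uvv = 0.000000, Gamma_vuu = 0.000000, Gamma_vuv = 0.000000, Gamma_vvv = 0.000000; k2 = (-1.500000, -1.375000, 0.000000, 0.000000)
  k3: at (u, v) = (0.662500, 0.190625), (du/dtau, dv/dtau) = (-1.500000, -1.375000); Gamma_uuu = 0.000000, Gamma_uuv = 0.000000, Gamma_uvv = 0.000000, Gamma_vuu = 0.000000, Gamma_vuv = 0.000000, Gamma_vvv = 0.000000; k3 = (-1.500000, -1.375000, 0.000000, 0.000000)
  k4: at (u, v) = (0.550000, 0.087500), (du/dtau, dv/dtau) = (-1.500000, -1.375000); Gamma_uuu = 0.000000, Gamma_uuv = 0.000000, Gamma_uvv = 0.000000, Gamma_vuu = 0.000000, Gamma_vuv = 0.000000, Gamma_vvv = 0.000000; k4 = (-1.500000, -1.375000, 0.000000, 0.000000)
  Y <- Y + (h/6)(k1 + 2k2 + 2k3 + k4): u = 0.5500, v = 0.0875, du/dtau = -1.5000, dv/dtau = -1.3750
step 3:
  k1: at (u, v) = (0.550000, 0.087500), (du/dtau, dv/dtau) = (-1.500000, -1.375000); Gamma_uuu = 0.000000, Gamma_uuv = 0.000000, Gamma_uvv = 0.000000, Gamma_vuu = 0.000000, Gamma_vuv = 0.000000, Gamma_vvv = 0.000000; k1 = (-1.500000, -1.375000, 0.000000, 0.000000)
  k2: at (u, v) = (0.437500, -0.015625), (du/dtau, dv/dtau) = (-1.500000, -1.375000); Gamma_uuu = 0.000000, Gamma_uuv = 0.000000, Gamma_uvv = 0.000000, Gamma_vuu = 0.000000, Gamma_vuv = 0.000000, Gamma_vvv = 0.000000; k2 = (-1.500000, -1.375000, 0.000000, 0.000000)
  k3: at (u, v) = (0.437500, -0.015625), (du/dtau, dv/dtau) = (-1.500000, -1.375000); Gamma_uuu = 0.000000, Gamma_uuv = 0.000000, Gamma_uvv = 0.000000, Gamma_vuu = 0.000000, Gamma_vuv = 0.000000, Gamma_vvv = 0.000000; k3 = (-1.500000, -1.375000, 0.000000, 0.000000)
  k4: at (u, v) = (0.325000, -0.118750), (du/dtau, dv/dtau) = (-1.500000, -1.375000); Gamma_uuu = 0.000000, Gamma_uuv = 0.000000, Gamma_uvv = 0.000000, Gamma_vuu = 0.000000, Gamma_vuv = 0.000000, Gamma_vvv = 0.000000; k4 = (-1.500000, -1.375000, 0.000000, 0.000000)
  Y <- Y + (h/6)(k1 + 2k2 + 2k3 + k4): u = 0.3250, v = -0.1187, du/dtau = -1.5000, dv/dtau = -1.3750
step 4:
  k1: at (u, v) = (0.325000, -0.118750), (du/dtau, dv/dtau) = (-1.500000, -1.375000); Gamma_uuu = 0.000000, Gamma_uuv = 0.000000, Gamma_uvv = 0.000000, Gamma_vuu = 0.000000, Gamma_vuv = 0.000000, Gamma_vvv = 0.000000; k1 = (-1.500000, -1.375000, 0.000000, 0.000000)
  k2: at (u, v) = (0.212500, -0.221875), (du/dtau, dv/dtau) = (-1.500000, -1.375000); Gamma_uuu = 0.000000, Gamma_uuv = 0.000000, Gamma_uvv = 0.000000, Gamma_vuu = 0.000000, Gamma_vuv = 0.000000, Gamma_vvv = 0.000000; k2 = (-1.500000, -1.375000, 0.000000, 0.000000)
  k3: at (u, v) = (0.212500, -0.221875), (du/dtau, dv/dtau) = (-1.500000, -1.375000); Gamma_uuu = 0.000000, Gamma_uuv = 0.000000, Gamma_uvv = 0.000000, Gamma_vuu = 0.000000, Gamma_vuv = 0.000000, Gamma_vvv = 0.000000; k3 = (-1.500000, -1.375000, 0.000000, 0.000000)
  k4: at (u, v) = (0.100000, -0.325000), (du/dtau, dv/dtau) = (-1.500000, -1.375000); Gamma_uuu = 0.000000, Gamma_uuv = 0.000000, Gamma_uvv = 0.000000, Gamma_vuu = 0.000000, Gamma_vuv = 0.000000, Gamma_vvv = 0.000000; k4 = (-1.500000, -1.375000, 0.000000, 0.000000)
  Y <- Y + (h/6)(k1 + 2k2 + 2k3 + k4): u = 0.1000, v = -0.3250, du/dtau = -1.5000, dv/dtau = -1.3750

Answer: u = 0.1000, v = -0.3250, du/dtau = -1.5000, dv/dtau = -1.3750


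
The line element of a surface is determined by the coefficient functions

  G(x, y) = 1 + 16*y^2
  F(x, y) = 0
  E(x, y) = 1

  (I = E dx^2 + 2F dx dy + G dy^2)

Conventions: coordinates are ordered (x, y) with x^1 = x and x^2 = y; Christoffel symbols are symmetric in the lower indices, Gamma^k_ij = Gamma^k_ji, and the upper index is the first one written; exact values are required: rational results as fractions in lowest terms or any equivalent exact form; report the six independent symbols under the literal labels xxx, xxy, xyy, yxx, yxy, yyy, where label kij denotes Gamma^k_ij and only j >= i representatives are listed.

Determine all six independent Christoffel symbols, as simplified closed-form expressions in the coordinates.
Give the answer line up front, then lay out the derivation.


Answer: Gamma_xxx = 0, Gamma_xxy = 0, Gamma_xyy = 0, Gamma_yxx = 0, Gamma_yxy = 0, Gamma_yyy = 16*y/(16*y^2 + 1)

E = 1; F = 0; G = 1 + 16*y^2
Gamma^k_ij = (1/2) g^{kl} (d_i g_jl + d_j g_il - d_l g_ij), with g^inv = (1/(EG-F^2)) [[G, -F], [-F, E]]
first partials: E_x = 0, E_y = 0, F_x = 0, F_y = 0, G_x = 0, G_y = 32*y
D = EG - F^2 = 1 + 16*y^2
expanded: Gamma^x_xx = (G E_x - 2F F_x + F E_y)/(2D), Gamma^x_xy = (G E_y - F G_x)/(2D), Gamma^x_yy = (2G F_y - G G_x - F G_y)/(2D), Gamma^y_xx = (2E F_x - E E_y - F E_x)/(2D), Gamma^y_xy = (E G_x - F E_y)/(2D), Gamma^y_yy = (E G_y - 2F F_y + F G_x)/(2D); substitute and cancel common factors


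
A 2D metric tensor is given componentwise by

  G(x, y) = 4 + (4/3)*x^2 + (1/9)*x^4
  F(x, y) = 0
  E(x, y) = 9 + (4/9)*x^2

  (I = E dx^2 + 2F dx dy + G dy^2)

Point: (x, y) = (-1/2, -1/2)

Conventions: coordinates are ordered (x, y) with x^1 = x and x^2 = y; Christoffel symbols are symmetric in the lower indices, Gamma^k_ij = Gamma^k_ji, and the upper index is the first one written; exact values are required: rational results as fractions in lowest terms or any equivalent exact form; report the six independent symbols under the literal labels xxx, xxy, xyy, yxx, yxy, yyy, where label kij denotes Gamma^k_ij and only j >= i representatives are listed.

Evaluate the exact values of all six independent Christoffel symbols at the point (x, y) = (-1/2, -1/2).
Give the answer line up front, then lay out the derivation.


Answer: Gamma_xxx = -1/41, Gamma_xxy = 0, Gamma_xyy = 25/328, Gamma_yxx = 0, Gamma_yxy = -4/25, Gamma_yyy = 0

E = 82/9, F = 0, G = 625/144 at the point
E_x = -4/9, E_y = 0, F_x = 0, F_y = 0, G_x = -25/18, G_y = 0
EG - F^2 = 25625/648;  g^inv = (648/25625) * [[625/144, 0], [0, 82/9]]
first-kind symbols [ij,l] = (1/2)(d_i g_jl + d_j g_il - d_l g_ij): [xx,x] = E_x/2 = -2/9, [xx,y] = F_x - E_y/2 = 0, [xy,x] = E_y/2 = 0, [xy,y] = G_x/2 = -25/36, [yy,x] = F_y - G_x/2 = 25/36, [yy,y] = G_y/2 = 0
Gamma^x_ij = (G*[ij,x] - F*[ij,y])/(EG - F^2), Gamma^y_ij = (E*[ij,y] - F*[ij,x])/(EG - F^2)
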